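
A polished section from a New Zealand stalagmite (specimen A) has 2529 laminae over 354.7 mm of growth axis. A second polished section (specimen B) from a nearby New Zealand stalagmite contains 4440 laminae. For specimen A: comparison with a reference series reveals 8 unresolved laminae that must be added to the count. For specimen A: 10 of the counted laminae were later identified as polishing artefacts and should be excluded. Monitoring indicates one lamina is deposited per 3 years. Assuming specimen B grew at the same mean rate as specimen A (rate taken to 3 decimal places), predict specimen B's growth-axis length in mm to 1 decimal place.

626.0 mm

Specimen A: adjusted count: 2529 − 10 + 8 = 2527 laminae.
Specimen A: multiplying by 3 years per lamina: 2527 × 3 = 7581 years.
A: Mean rate = 354.7 mm / 7581 years ≈ 0.047 mm/year.
Specimen B: 4440 laminae at 3 years each span 4440 × 3 = 13320 years. For B, 0.047 mm/year × 13320 years = 626.0 mm.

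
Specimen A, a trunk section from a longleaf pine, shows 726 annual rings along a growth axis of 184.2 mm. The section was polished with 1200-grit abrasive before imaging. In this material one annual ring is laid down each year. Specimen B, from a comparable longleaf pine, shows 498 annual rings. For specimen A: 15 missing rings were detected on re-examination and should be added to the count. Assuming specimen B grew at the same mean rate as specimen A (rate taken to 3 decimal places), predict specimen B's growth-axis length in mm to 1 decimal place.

Specimen A: after corrections the count is 726 + 15 = 741 annual rings.
A: Mean rate = 184.2 mm / 741 years ≈ 0.249 mm/year.
B's length ≈ 0.249 × 498 = 124.0 mm.

124.0 mm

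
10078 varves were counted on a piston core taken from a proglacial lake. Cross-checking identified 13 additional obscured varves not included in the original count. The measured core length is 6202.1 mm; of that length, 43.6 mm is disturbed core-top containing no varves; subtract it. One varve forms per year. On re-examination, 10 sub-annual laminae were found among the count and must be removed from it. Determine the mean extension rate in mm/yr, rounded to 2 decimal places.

0.61 mm/yr

After corrections the count is 10078 − 10 + 13 = 10081 varves.
The growth record spans 6202.1 − 43.6 = 6158.5 mm.
6158.5 mm over 10081 years gives 6158.5 / 10081 ≈ 0.61 mm/yr.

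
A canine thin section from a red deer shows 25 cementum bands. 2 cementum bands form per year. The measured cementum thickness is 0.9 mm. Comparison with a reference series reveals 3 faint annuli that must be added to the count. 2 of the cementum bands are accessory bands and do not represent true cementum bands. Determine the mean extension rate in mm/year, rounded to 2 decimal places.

0.07 mm/year

Correcting the raw count gives 25 − 2 + 3 = 26 true cementum bands.
Dividing by 2 cementum bands per year: 26 / 2 = 13 years.
0.9 mm over 13 years gives 0.9 / 13 ≈ 0.07 mm/year.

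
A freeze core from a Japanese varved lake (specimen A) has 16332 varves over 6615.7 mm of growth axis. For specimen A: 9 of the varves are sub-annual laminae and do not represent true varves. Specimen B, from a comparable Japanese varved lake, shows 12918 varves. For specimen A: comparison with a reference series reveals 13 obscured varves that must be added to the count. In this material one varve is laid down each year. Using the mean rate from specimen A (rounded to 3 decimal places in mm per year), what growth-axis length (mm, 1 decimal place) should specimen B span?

Specimen A: true varve count = 16332 − 9 + 13 = 16336.
A: Extension rate ≈ 6615.7 / 16336 = 0.405 mm/year.
Length of B = 0.405 × 12918 = 5231.8 mm.

5231.8 mm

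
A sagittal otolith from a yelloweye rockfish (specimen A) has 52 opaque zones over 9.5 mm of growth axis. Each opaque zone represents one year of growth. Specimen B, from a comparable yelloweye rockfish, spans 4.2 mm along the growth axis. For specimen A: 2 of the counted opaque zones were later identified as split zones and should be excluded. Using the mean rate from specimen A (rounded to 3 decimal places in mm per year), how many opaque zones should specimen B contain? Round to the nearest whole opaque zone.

22 opaque zones

Specimen A: correcting the raw count gives 52 − 2 = 50 true opaque zones.
A: Mean rate = 9.5 mm / 50 years ≈ 0.190 mm/year.
For B, 4.2 / 0.190 = 22.11 years ≈ 22 opaque zones.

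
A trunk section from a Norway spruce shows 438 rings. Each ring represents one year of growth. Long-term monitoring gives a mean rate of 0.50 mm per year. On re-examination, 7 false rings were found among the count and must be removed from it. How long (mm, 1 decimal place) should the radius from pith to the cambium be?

Adjusted count: 438 − 7 = 431 rings.
Length ≈ 0.50 × 431 = 215.5 mm.

215.5 mm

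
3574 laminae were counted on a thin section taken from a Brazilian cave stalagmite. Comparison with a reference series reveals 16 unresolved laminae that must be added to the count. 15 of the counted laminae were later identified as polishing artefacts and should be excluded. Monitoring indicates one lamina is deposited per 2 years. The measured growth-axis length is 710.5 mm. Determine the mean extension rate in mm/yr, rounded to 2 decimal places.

True lamina count = 3574 − 15 + 16 = 3575.
Multiplying by 2 years per lamina: 3575 × 2 = 7150 years.
710.5 mm over 7150 years gives 710.5 / 7150 ≈ 0.10 mm/yr.

0.10 mm/yr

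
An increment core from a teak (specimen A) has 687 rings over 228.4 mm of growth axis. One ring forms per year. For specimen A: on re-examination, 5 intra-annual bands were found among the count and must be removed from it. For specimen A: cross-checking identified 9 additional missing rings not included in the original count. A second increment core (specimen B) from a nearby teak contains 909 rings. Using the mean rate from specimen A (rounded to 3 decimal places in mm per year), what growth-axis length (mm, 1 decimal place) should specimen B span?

Specimen A: after corrections the count is 687 − 5 + 9 = 691 rings.
A: Extension rate ≈ 228.4 / 691 = 0.331 mm per year.
Length of B = 0.331 × 909 = 300.9 mm.

300.9 mm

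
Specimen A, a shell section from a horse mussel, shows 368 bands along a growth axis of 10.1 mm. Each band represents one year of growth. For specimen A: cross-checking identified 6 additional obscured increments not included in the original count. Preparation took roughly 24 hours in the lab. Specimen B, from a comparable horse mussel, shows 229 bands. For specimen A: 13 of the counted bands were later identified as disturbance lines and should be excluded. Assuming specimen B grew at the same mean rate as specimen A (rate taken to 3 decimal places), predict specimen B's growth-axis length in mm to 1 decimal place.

6.4 mm

Specimen A: adjusted count: 368 − 13 + 6 = 361 bands.
A: Extension rate ≈ 10.1 / 361 = 0.028 mm/year.
For B, 0.028 mm/year × 229 years = 6.4 mm.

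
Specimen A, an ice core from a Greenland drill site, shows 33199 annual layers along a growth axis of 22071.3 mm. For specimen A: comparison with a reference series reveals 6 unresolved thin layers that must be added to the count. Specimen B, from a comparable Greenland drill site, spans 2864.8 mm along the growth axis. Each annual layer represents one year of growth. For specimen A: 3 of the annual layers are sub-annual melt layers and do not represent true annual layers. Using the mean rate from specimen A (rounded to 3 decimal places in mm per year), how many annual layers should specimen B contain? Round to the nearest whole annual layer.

4308 annual layers

Specimen A: correcting the raw count gives 33199 − 3 + 6 = 33202 true annual layers.
A: Mean rate = 22071.3 mm / 33202 years ≈ 0.665 mm per year.
Specimen B: 2864.8 mm / 0.665 mm per year = 4307.97 years ≈ 4308 annual layers.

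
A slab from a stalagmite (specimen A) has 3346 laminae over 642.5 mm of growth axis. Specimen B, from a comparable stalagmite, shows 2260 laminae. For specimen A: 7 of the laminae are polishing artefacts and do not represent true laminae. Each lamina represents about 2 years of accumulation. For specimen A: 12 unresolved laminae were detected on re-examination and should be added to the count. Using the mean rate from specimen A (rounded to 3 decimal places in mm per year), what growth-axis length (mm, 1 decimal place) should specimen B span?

Specimen A: true lamina count = 3346 − 7 + 12 = 3351.
Specimen A: 3351 laminae at 2 years each span 3351 × 2 = 6702 years.
A: 642.5 mm over 6702 years gives 642.5 / 6702 ≈ 0.096 mm/year.
Specimen B: 2260 laminae at 2 years each span 2260 × 2 = 4520 years. Length of B = 0.096 × 4520 = 433.9 mm.

433.9 mm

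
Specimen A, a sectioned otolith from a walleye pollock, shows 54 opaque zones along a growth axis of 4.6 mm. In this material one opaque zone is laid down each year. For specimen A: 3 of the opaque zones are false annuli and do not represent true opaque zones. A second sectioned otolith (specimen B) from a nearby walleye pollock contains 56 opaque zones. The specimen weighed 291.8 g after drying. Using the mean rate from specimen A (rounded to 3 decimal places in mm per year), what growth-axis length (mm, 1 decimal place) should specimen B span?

Specimen A: correcting the raw count gives 54 − 3 = 51 true opaque zones.
A: 4.6 mm over 51 years gives 4.6 / 51 ≈ 0.090 mm/yr.
Length of B = 0.090 × 56 = 5.0 mm.

5.0 mm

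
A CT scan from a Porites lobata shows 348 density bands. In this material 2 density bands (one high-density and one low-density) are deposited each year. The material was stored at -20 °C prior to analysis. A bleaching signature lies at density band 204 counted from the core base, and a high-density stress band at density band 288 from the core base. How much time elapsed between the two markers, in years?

Separation: 288 − 204 = 84 density bands.
With 2 density bands per year, 84 / 2 = 42 years.

42 years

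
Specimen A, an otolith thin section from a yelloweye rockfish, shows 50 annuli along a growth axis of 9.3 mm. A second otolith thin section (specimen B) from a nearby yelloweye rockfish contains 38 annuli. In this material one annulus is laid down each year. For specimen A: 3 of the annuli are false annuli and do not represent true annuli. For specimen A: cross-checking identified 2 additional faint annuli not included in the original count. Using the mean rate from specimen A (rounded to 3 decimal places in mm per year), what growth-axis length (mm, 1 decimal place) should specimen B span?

Specimen A: adjusted count: 50 − 3 + 2 = 49 annuli.
A: 9.3 mm over 49 years gives 9.3 / 49 ≈ 0.190 mm/yr.
For B, 0.190 mm/year × 38 years = 7.2 mm.

7.2 mm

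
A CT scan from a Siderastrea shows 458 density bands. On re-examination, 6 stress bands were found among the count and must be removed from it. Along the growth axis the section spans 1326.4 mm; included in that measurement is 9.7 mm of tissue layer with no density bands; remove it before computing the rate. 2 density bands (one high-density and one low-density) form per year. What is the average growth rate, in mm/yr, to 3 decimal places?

5.826 mm/yr

True density band count = 458 − 6 = 452.
With 2 density bands per year, 452 / 2 = 226 years.
Removing the 9.7 mm offcut leaves 1326.4 − 9.7 = 1316.7 mm.
Extension rate ≈ 1316.7 / 226 = 5.826 mm/yr.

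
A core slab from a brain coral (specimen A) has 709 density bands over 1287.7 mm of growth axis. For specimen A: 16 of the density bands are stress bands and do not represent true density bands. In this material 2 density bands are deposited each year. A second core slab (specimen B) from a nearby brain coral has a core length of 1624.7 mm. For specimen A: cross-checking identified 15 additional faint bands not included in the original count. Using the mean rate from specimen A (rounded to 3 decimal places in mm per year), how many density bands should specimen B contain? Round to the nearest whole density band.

893 density bands

Specimen A: true density band count = 709 − 16 + 15 = 708.
Specimen A: dividing by 2 density bands per year: 708 / 2 = 354 years.
A: 1287.7 mm over 354 years gives 1287.7 / 354 ≈ 3.638 mm/year.
For B, 1624.7 / 3.638 = 446.59 years; at 2 density bands per year that is 446.59 × 2 ≈ 893 density bands.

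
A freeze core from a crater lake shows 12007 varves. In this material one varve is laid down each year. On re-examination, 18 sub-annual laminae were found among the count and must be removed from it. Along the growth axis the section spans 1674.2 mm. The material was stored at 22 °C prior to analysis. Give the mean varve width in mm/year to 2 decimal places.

0.14 mm/year

True varve count = 12007 − 18 = 11989.
Mean rate = 1674.2 mm / 11989 years ≈ 0.14 mm/year.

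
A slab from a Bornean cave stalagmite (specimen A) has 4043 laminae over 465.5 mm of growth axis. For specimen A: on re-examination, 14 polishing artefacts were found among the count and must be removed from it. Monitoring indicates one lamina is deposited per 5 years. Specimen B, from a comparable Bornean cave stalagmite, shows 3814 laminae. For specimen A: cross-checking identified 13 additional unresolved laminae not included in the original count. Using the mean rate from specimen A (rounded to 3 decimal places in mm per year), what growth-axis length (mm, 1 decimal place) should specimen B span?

438.6 mm

Specimen A: after corrections the count is 4043 − 14 + 13 = 4042 laminae.
Specimen A: 4042 laminae at 5 years each span 4042 × 5 = 20210 years.
A: Extension rate ≈ 465.5 / 20210 = 0.023 mm/yr.
Specimen B: at 5 years per lamina, 3814 × 5 = 19070 years. Length of B = 0.023 × 19070 = 438.6 mm.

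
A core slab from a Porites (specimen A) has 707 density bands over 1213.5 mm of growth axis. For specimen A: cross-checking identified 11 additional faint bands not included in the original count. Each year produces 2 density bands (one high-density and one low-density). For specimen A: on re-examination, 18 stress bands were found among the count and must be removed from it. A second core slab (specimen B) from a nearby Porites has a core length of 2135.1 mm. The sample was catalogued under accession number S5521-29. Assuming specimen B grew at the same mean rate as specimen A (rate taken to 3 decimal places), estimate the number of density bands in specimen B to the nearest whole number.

Specimen A: correcting the raw count gives 707 − 18 + 11 = 700 true density bands.
Specimen A: dividing by 2 density bands per year: 700 / 2 = 350 years.
A: Extension rate ≈ 1213.5 / 350 = 3.467 mm per year.
Specimen B: 2135.1 mm / 3.467 mm per year = 615.84 years; at 2 density bands per year that is 615.84 × 2 ≈ 1232 density bands.

1232 density bands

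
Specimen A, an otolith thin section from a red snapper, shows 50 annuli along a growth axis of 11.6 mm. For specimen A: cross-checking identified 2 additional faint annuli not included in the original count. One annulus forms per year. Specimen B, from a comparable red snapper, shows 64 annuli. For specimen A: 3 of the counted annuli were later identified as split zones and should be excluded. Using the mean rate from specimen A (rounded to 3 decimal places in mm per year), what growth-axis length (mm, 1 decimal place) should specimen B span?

Specimen A: adjusted count: 50 − 3 + 2 = 49 annuli.
A: Extension rate ≈ 11.6 / 49 = 0.237 mm per year.
B's length ≈ 0.237 × 64 = 15.2 mm.

15.2 mm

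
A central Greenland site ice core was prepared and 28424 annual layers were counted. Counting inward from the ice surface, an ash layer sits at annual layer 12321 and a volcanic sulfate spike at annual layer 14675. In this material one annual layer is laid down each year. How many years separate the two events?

2354 years

14675 − 12321 = 2354 annual layers lie between the two events.
That is 2354 years at one annual layer per year.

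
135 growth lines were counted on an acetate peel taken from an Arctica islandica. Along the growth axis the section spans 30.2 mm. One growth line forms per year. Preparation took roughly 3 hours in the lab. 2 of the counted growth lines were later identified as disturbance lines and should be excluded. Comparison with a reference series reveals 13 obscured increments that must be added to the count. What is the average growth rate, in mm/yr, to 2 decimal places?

After corrections the count is 135 − 2 + 13 = 146 growth lines.
Extension rate ≈ 30.2 / 146 = 0.21 mm/yr.

0.21 mm/yr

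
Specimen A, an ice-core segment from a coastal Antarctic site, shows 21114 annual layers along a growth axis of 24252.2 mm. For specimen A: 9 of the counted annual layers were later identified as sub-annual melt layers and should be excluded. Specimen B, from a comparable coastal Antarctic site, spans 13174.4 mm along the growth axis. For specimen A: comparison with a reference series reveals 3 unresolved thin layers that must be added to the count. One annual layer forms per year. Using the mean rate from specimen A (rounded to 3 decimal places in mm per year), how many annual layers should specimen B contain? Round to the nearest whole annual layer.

11466 annual layers

Specimen A: adjusted count: 21114 − 9 + 3 = 21108 annual layers.
A: 24252.2 mm over 21108 years gives 24252.2 / 21108 ≈ 1.149 mm/yr.
B spans 13174.4 / 1.149 = 11465.97 years ≈ 11466 annual layers.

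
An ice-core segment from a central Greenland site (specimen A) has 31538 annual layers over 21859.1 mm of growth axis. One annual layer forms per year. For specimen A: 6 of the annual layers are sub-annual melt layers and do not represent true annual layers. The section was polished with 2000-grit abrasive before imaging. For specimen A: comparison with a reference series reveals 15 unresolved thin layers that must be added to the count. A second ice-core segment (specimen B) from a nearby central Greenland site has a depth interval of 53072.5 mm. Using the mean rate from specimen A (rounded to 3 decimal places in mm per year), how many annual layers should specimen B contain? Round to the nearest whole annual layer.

Specimen A: correcting the raw count gives 31538 − 6 + 15 = 31547 true annual layers.
A: Mean rate = 21859.1 mm / 31547 years ≈ 0.693 mm per year.
B spans 53072.5 / 0.693 = 76583.69 years ≈ 76584 annual layers.

76584 annual layers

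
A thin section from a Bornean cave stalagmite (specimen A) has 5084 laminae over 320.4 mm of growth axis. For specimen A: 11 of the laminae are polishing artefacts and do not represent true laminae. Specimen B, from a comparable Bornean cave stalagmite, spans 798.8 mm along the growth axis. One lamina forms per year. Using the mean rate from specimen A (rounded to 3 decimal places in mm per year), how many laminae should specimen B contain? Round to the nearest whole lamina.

12679 laminae

Specimen A: true lamina count = 5084 − 11 = 5073.
A: 320.4 mm over 5073 years gives 320.4 / 5073 ≈ 0.063 mm/year.
For B, 798.8 / 0.063 = 12679.37 years ≈ 12679 laminae.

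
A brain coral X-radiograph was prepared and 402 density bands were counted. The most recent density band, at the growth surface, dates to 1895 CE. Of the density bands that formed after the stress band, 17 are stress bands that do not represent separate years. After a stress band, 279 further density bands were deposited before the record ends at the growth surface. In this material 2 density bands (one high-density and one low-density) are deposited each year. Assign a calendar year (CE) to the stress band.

279 density bands post-date the stress band.
279 − 17 false = 262 true density bands after the stress band.
With 2 density bands per year, 262 / 2 = 131 years.
The density band at the growth surface is 1895 CE, so the stress band dates to 1895 − 131 = 1764 CE.

1764 CE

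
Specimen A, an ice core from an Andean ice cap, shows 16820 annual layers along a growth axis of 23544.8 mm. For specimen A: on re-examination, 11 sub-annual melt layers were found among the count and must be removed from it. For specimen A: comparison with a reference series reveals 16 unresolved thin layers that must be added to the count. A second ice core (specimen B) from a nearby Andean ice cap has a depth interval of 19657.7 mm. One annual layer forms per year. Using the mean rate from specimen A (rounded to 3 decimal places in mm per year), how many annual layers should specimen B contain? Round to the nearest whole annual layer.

14051 annual layers

Specimen A: after corrections the count is 16820 − 11 + 16 = 16825 annual layers.
A: 23544.8 mm over 16825 years gives 23544.8 / 16825 ≈ 1.399 mm/yr.
Specimen B: 19657.7 mm / 1.399 mm per year = 14051.25 years ≈ 14051 annual layers.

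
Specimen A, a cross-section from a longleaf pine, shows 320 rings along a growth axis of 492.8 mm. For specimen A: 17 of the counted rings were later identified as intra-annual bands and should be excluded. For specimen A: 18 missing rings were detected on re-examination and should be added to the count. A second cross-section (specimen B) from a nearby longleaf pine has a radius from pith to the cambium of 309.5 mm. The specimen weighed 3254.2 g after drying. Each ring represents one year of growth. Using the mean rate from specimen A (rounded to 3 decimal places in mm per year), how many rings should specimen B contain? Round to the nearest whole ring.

202 rings

Specimen A: after corrections the count is 320 − 17 + 18 = 321 rings.
A: Extension rate ≈ 492.8 / 321 = 1.535 mm/yr.
For B, 309.5 / 1.535 = 201.63 years ≈ 202 rings.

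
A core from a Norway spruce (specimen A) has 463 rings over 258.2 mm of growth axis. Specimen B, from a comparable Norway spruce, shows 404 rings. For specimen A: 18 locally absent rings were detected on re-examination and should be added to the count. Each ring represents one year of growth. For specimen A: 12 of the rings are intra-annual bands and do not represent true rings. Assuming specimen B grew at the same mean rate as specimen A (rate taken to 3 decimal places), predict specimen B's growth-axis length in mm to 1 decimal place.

Specimen A: adjusted count: 463 − 12 + 18 = 469 rings.
A: Extension rate ≈ 258.2 / 469 = 0.551 mm/yr.
For B, 0.551 mm/year × 404 years = 222.6 mm.

222.6 mm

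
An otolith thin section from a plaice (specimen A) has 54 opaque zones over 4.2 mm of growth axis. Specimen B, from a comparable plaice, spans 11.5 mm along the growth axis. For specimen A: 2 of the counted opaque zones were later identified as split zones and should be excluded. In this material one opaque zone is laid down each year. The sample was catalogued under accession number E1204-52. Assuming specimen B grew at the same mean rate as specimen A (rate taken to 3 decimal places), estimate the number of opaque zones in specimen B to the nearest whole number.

142 opaque zones

Specimen A: after corrections the count is 54 − 2 = 52 opaque zones.
A: 4.2 mm over 52 years gives 4.2 / 52 ≈ 0.081 mm/yr.
For B, 11.5 / 0.081 = 141.98 years ≈ 142 opaque zones.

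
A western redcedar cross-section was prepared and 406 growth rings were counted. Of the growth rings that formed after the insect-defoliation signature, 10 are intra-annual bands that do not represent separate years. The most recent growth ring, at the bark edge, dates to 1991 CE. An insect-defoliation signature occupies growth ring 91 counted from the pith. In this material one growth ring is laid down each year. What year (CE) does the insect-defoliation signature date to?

1686 CE

406 − 91 = 315 growth rings lie beyond the insect-defoliation signature toward the bark edge.
Excluding 10 false growth rings: 315 − 10 = 305.
The growth ring at the bark edge is 1991 CE, so the insect-defoliation signature dates to 1991 − 305 = 1686 CE.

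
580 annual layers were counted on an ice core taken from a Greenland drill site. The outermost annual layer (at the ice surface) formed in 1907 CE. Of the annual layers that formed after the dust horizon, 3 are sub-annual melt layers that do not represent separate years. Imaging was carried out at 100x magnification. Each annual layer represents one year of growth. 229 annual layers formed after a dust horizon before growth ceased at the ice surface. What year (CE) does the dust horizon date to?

There are 229 annual layers younger than the dust horizon.
Excluding 3 false annual layers: 229 − 3 = 226.
Counting back 226 years from 1907 CE places the dust horizon in 1907 − 226 = 1681 CE.

1681 CE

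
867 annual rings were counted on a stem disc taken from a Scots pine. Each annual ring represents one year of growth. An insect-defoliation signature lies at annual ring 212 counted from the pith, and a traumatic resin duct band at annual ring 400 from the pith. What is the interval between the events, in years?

The two markers are separated by 400 − 212 = 188 annual rings.
That is 188 years at one annual ring per year.

188 years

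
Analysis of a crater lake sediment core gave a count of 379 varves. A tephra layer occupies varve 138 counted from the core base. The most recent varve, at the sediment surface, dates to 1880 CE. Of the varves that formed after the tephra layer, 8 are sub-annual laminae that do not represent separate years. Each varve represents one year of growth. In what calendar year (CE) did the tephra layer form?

1647 CE

Between varve 138 and the sediment surface there are 379 − 138 = 241 varves.
Excluding 8 false varves: 241 − 8 = 233.
Counting back 233 years from 1880 CE places the tephra layer in 1880 − 233 = 1647 CE.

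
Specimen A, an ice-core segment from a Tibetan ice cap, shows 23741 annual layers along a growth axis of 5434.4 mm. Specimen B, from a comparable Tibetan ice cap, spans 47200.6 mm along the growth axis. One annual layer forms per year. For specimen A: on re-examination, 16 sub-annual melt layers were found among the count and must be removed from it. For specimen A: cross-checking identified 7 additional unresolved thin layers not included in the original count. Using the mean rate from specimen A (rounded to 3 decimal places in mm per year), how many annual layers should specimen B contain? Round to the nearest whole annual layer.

206116 annual layers

Specimen A: after corrections the count is 23741 − 16 + 7 = 23732 annual layers.
A: Extension rate ≈ 5434.4 / 23732 = 0.229 mm per year.
B spans 47200.6 / 0.229 = 206116.16 years ≈ 206116 annual layers.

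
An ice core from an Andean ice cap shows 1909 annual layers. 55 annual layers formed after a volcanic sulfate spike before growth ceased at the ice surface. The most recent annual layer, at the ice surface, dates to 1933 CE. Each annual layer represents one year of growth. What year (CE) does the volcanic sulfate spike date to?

1878 CE

There are 55 annual layers younger than the volcanic sulfate spike.
Counting back 55 years from 1933 CE places the volcanic sulfate spike in 1933 − 55 = 1878 CE.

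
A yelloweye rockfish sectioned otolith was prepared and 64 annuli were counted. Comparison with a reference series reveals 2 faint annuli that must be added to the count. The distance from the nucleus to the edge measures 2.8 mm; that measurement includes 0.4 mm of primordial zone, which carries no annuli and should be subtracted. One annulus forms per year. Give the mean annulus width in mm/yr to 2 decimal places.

0.04 mm/yr

Adjusted count: 64 + 2 = 66 annuli.
The growth record spans 2.8 − 0.4 = 2.4 mm.
2.4 mm over 66 years gives 2.4 / 66 ≈ 0.04 mm/yr.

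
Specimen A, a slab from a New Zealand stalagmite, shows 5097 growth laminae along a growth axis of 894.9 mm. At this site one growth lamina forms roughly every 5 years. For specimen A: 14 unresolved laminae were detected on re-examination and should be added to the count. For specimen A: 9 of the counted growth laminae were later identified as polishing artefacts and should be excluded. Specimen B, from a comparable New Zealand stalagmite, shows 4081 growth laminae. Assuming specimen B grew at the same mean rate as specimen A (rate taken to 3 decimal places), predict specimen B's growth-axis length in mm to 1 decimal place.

Specimen A: after corrections the count is 5097 − 9 + 14 = 5102 growth laminae.
Specimen A: at 5 years per growth lamina, 5102 × 5 = 25510 years.
A: Mean rate = 894.9 mm / 25510 years ≈ 0.035 mm/yr.
Specimen B: 4081 growth laminae at 5 years each span 4081 × 5 = 20405 years. Length of B = 0.035 × 20405 = 714.2 mm.

714.2 mm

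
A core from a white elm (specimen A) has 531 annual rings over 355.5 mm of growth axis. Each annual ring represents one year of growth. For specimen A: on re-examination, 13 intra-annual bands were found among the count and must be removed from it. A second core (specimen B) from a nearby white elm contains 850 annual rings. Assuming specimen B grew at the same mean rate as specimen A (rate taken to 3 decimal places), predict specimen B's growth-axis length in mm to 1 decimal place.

583.1 mm

Specimen A: adjusted count: 531 − 13 = 518 annual rings.
A: Extension rate ≈ 355.5 / 518 = 0.686 mm/yr.
B's length ≈ 0.686 × 850 = 583.1 mm.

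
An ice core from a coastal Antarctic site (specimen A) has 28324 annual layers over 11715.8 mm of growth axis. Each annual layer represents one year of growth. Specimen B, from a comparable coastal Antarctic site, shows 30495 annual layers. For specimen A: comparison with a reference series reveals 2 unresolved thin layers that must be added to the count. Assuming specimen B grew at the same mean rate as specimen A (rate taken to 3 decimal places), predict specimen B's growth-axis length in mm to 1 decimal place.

Specimen A: adjusted count: 28324 + 2 = 28326 annual layers.
A: Mean rate = 11715.8 mm / 28326 years ≈ 0.414 mm/yr.
For B, 0.414 mm/year × 30495 years = 12624.9 mm.

12624.9 mm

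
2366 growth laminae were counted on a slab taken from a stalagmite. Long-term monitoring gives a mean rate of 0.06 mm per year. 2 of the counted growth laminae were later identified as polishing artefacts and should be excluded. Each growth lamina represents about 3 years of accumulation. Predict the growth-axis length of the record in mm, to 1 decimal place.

Adjusted count: 2366 − 2 = 2364 growth laminae.
Multiplying by 3 years per growth lamina: 2364 × 3 = 7092 years.
7092 years at 0.06 mm/year gives 0.06 × 7092 = 425.5 mm.

425.5 mm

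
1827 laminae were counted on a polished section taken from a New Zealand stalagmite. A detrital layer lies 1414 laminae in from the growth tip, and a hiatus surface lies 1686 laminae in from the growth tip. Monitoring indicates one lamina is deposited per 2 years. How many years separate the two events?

544 yr

The two markers are separated by 1686 − 1414 = 272 laminae.
272 laminae at 2 years each span 272 × 2 = 544 years.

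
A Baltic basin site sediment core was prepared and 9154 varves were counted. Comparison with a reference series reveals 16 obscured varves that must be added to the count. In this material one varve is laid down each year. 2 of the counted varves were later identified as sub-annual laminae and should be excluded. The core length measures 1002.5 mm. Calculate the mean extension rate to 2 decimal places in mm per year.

0.11 mm per year

True varve count = 9154 − 2 + 16 = 9168.
Extension rate ≈ 1002.5 / 9168 = 0.11 mm per year.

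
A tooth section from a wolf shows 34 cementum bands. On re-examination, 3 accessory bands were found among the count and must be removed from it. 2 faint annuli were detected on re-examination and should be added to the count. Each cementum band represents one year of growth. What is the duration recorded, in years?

Correcting the raw count gives 34 − 3 + 2 = 33 true cementum bands.
At one cementum band per year, that is 33 years.

33 yr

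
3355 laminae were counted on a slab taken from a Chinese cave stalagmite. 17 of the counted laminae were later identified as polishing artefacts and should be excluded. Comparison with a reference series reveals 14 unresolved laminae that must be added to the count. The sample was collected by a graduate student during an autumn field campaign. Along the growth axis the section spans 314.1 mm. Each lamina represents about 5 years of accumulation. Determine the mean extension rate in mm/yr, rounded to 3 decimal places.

Correcting the raw count gives 3355 − 17 + 14 = 3352 true laminae.
At 5 years per lamina, 3352 × 5 = 16760 years.
314.1 mm over 16760 years gives 314.1 / 16760 ≈ 0.019 mm/yr.

0.019 mm/yr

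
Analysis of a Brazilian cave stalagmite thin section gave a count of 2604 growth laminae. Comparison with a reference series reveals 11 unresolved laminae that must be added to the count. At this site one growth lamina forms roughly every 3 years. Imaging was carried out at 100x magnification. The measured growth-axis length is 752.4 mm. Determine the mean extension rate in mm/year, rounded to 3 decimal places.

0.096 mm/year

True growth lamina count = 2604 + 11 = 2615.
2615 growth laminae at 3 years each span 2615 × 3 = 7845 years.
Mean rate = 752.4 mm / 7845 years ≈ 0.096 mm/year.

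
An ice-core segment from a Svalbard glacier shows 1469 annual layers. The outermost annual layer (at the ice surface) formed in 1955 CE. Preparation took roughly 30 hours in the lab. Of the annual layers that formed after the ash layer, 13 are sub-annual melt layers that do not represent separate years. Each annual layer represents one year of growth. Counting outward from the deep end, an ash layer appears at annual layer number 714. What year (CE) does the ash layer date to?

1213 CE

The ash layer sits at annual layer 714 from the deep end, so 1469 − 714 = 755 annual layers formed after it.
755 − 13 false = 742 true annual layers after the ash layer.
The annual layer at the ice surface is 1955 CE, so the ash layer dates to 1955 − 742 = 1213 CE.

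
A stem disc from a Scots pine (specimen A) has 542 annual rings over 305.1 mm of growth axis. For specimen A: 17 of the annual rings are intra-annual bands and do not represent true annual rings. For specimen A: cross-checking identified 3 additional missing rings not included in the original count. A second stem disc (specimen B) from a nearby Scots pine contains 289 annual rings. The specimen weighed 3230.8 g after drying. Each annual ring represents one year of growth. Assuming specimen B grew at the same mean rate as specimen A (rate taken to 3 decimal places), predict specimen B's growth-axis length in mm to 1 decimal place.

167.0 mm

Specimen A: adjusted count: 542 − 17 + 3 = 528 annual rings.
A: 305.1 mm over 528 years gives 305.1 / 528 ≈ 0.578 mm/year.
For B, 0.578 mm/year × 289 years = 167.0 mm.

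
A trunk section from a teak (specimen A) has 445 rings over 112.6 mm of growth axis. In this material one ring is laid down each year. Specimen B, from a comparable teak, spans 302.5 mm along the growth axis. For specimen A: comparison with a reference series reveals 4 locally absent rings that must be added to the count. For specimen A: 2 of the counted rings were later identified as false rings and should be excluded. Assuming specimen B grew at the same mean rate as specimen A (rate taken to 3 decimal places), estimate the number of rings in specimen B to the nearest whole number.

Specimen A: after corrections the count is 445 − 2 + 4 = 447 rings.
A: Mean rate = 112.6 mm / 447 years ≈ 0.252 mm/yr.
Specimen B: 302.5 mm / 0.252 mm per year = 1200.40 years ≈ 1200 rings.

1200 rings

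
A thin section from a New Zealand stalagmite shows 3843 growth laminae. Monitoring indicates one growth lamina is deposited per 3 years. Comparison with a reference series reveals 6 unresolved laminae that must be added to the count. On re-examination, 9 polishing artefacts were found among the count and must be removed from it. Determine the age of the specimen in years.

Adjusted count: 3843 − 9 + 6 = 3840 growth laminae.
3840 growth laminae at 3 years each span 3840 × 3 = 11520 years.

11520 yr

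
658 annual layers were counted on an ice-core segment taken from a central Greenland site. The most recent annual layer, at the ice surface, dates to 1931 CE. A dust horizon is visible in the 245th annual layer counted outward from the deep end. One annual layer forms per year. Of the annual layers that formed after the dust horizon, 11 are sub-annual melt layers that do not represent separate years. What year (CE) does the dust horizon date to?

The dust horizon sits at annual layer 245 from the deep end, so 658 − 245 = 413 annual layers formed after it.
Removing the 11 false annual layers leaves 413 − 11 = 402 true annual layers beyond the dust horizon.
The annual layer at the ice surface is 1931 CE, so the dust horizon dates to 1931 − 402 = 1529 CE.

1529 CE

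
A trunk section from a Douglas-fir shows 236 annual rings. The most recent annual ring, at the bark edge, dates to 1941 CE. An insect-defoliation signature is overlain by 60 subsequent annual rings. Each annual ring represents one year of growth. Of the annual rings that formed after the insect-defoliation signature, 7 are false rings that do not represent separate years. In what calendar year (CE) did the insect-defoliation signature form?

1888 CE

60 annual rings post-date the insect-defoliation signature.
Removing the 7 false annual rings leaves 60 − 7 = 53 true annual rings beyond the insect-defoliation signature.
Counting back 53 years from 1941 CE places the insect-defoliation signature in 1941 − 53 = 1888 CE.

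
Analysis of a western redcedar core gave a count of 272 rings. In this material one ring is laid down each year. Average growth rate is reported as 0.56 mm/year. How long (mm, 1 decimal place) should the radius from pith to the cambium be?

152.3 mm

The record spans 272 years at 0.56 mm per year.
272 years at 0.56 mm/year gives 0.56 × 272 = 152.3 mm.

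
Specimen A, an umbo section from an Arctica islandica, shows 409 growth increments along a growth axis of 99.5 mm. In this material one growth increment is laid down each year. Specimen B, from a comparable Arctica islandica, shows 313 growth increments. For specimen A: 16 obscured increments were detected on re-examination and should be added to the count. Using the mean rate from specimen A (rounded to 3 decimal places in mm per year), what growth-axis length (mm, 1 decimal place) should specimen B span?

73.2 mm

Specimen A: correcting the raw count gives 409 + 16 = 425 true growth increments.
A: Mean rate = 99.5 mm / 425 years ≈ 0.234 mm/yr.
Length of B = 0.234 × 313 = 73.2 mm.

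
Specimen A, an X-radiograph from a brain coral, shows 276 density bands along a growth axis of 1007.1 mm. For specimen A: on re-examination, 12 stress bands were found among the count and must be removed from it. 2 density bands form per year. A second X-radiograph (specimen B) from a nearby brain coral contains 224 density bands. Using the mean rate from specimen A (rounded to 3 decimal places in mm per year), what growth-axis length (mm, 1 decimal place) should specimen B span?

854.6 mm

Specimen A: correcting the raw count gives 276 − 12 = 264 true density bands.
Specimen A: with 2 density bands per year, 264 / 2 = 132 years.
A: Extension rate ≈ 1007.1 / 132 = 7.630 mm per year.
Specimen B: dividing by 2 density bands per year: 224 / 2 = 112 years. B's length ≈ 7.630 × 112 = 854.6 mm.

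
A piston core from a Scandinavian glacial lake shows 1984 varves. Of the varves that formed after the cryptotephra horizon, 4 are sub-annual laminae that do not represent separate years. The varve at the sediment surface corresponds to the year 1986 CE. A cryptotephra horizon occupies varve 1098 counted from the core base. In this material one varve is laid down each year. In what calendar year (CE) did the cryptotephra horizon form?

1104 CE

1984 − 1098 = 886 varves lie beyond the cryptotephra horizon toward the sediment surface.
Excluding 4 false varves: 886 − 4 = 882.
Counting back 882 years from 1986 CE places the cryptotephra horizon in 1986 − 882 = 1104 CE.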